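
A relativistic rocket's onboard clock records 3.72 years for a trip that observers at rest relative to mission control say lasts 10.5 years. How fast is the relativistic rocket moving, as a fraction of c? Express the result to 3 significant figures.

0.935c

γ = Δt/Δτ = 10.5/3.72 = 2.8226.
β = √(1 − 1/γ²) = √(1 − 0.125517) = √0.874483 = 0.935.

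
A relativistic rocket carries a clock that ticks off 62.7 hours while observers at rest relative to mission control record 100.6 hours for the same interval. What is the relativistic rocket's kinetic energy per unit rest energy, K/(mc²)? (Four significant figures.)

0.6045

γ = Δt/Δτ = 100.6/62.7 = 1.60447.
Since K = (γ−1)mc², K/(mc²) = 1.60447 − 1 = 0.6045.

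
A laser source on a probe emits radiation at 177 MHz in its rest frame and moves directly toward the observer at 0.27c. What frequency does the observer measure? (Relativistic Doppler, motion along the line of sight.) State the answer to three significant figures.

233 MHz

Relativistic Doppler (source moving toward): f_obs = f_src · √((1+β)/(1−β)).
With β = 0.27: factor = √(1.27/0.73) = 1.319.
f_obs = 177 × 1.319 = 233 MHz.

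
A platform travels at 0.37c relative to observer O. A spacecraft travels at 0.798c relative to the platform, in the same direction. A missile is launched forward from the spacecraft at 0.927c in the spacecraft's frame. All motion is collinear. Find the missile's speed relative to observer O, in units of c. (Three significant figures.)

0.996c

Compose velocities in two stages. Stage 1 (into S'): u₁ = (0.927+0.798)/(1+0.927×0.798) = 0.99152.
Stage 2 (into S): u = (0.99152+0.37)/(1+0.99152×0.37) = 0.99609, so the speed is 0.996c.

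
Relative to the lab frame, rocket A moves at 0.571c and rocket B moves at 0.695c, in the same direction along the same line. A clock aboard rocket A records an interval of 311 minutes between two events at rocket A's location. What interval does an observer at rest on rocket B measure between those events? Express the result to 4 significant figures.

Speed of rocket A in rocket B's frame: u = (v_A − v_B)/(1 − v_A v_B/c²) = (0.571 − 0.695)/(1 − 0.571×0.695) = −0.124/0.603155 = −0.20559; |u| = 0.20559c.
At |u| = 0.20559c, γ = (1 − 0.0422672)^(−1/2) = 1.0218.
Rocket A's interval is proper; time dilation gives Δt_B = γΔτ = 1.0218 × 311 minutes = 317.8 minutes.

317.8 minutes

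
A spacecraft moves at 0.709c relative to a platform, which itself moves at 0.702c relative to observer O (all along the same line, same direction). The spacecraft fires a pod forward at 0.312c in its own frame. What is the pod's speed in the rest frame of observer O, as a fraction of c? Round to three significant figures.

0.969c

Compose velocities in two stages. Stage 1 (into S'): u₁ = (0.312+0.709)/(1+0.312×0.709) = 0.83606.
Stage 2 (into S): u = (0.83606+0.702)/(1+0.83606×0.702) = 0.96921, so the speed is 0.969c.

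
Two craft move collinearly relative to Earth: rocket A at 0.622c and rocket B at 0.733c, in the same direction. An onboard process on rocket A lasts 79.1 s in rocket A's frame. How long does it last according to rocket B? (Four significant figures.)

80.80 s

The velocity of rocket A relative to rocket B is (0.622 − 0.733)c / (1 − 0.622×0.733) = −0.20402c; relative speed 0.20402c.
γ for this relative speed: γ = 1/√(1 − 0.0416242) = 1.0215.
Rocket A's interval is proper; time dilation gives Δt_B = γΔτ = 1.0215 × 79.1 s = 80.80 s.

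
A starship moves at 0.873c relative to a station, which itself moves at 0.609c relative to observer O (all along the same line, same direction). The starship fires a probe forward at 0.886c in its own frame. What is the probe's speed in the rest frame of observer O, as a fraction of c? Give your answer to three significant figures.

0.998c

First combine the probe and starship (S''→S'): u₁ = (0.886 + 0.873)/(1 + 0.886×0.873) = 1.759/1.773478 = 0.99184.
Then combine with the station (S'→S): u = (0.99184 + 0.609)/(1 + 0.99184×0.609) = 1.60084/1.60403056 = 0.99801.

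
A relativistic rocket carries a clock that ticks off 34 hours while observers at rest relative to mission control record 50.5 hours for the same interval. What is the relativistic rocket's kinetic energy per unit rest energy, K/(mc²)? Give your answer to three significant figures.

0.485

From Δt = γΔτ: γ = 50.5/34 = 1.48529.
Since K = (γ−1)mc², K/(mc²) = 1.48529 − 1 = 0.485.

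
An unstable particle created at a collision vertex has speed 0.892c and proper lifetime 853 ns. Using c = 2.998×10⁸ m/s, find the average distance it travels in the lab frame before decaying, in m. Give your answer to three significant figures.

505 m

γ = 1/√(1 − β²) = 1/√(1 − 0.795664) = 1/√0.204336 = 1/0.452035 = 2.2122.
Lab-frame lifetime: Δt = γτ = 2.2122 × 853 ns = 1887 ns.
Distance: d = vΔt = 0.892 × 2.998×10⁸ m/s × 1.8870×10^-6 s = 505 m.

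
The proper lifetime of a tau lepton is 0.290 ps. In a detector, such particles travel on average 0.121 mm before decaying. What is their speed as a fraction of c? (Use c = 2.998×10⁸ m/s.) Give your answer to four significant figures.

0.8121c

d = βγcτ ⇒ βγ = d/(cτ) = 1.210×10^-4 m / (8.6942×10^-5 m) = 1.3917.
β = (βγ)/√(1+(βγ)²) = 1.3917/√2.93683 = 0.8121.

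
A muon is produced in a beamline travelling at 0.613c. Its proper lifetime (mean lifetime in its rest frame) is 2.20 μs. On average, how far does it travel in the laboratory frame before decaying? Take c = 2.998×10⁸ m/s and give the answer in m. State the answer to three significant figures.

512 m

Lorentz factor: γ = (1 − 0.375769)^(−1/2) = 1.2657.
Lab-frame lifetime: Δt = γτ = 1.2657 × 2.20 μs = 2.7845 μs.
Distance: d = vΔt = 0.613 × 2.998×10⁸ m/s × 2.7845×10^-6 s = 512 m.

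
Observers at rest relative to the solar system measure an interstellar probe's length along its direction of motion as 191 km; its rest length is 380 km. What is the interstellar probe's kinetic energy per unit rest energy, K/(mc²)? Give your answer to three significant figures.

Length contraction gives γ = L₀/L = 380/191 = 1.98953.
K/(mc²) = γ − 1 = 1.98953 − 1 = 0.990.

0.990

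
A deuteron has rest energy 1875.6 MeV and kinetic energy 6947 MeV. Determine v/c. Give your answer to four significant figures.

γ = 1 + K/(mc²) = 1 + 6947/1875.6 = 4.7039.
β = √(1 − 1/γ²) = √(1 − 0.0451943) = √0.9548057 = 0.9771.

0.9771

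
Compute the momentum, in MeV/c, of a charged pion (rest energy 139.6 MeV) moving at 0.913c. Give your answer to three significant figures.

With β = 0.913, γ = 1/√(1 − 0.913²) = 1/√0.166431 = 2.4512.
Momentum: p = γβ·mc = 2.4512 × 0.913 × 139.6 MeV/c = 312 MeV/c.

312 MeV/c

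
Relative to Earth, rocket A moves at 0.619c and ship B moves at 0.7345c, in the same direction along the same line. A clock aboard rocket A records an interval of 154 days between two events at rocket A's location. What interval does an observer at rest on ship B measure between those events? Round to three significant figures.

158 days

The velocity of rocket A relative to ship B is (0.619 − 0.7345)c / (1 − 0.619×0.7345) = −0.21179c; relative speed 0.21179c.
γ for this relative speed: γ = 1/√(1 − 0.044855) = 1.0232.
The clock on rocket A records proper time, so ship B measures Δt = γΔτ = 1.0232 × 154 = 158 days.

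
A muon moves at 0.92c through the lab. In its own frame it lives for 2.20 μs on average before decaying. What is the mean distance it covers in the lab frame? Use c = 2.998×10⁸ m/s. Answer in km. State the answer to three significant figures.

Lorentz factor: γ = (1 − 0.8464)^(−1/2) = 2.5516.
Lab-frame lifetime: Δt = γτ = 2.5516 × 2.20 μs = 5.6135 μs.
Distance: d = vΔt = 0.92 × 2.998×10⁸ m/s × 5.6135×10^-6 s = 1550 m = 1.55 km.

1.55 km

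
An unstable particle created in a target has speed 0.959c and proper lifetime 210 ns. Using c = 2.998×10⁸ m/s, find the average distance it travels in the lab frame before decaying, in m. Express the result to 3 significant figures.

213 m

With β = 0.959, γ = 1/√(1 − 0.959²) = 1/√0.080319 = 3.5285.
Lab-frame lifetime: Δt = γτ = 3.5285 × 210 ns = 740.99 ns.
Distance: d = vΔt = 0.959 × 2.998×10⁸ m/s × 7.4099×10^-7 s = 213 m.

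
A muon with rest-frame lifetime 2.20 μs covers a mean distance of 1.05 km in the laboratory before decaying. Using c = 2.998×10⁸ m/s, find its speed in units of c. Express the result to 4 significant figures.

0.8468c

Lab distance = (lab lifetime)·v = γτ·βc, so βγ = d/(cτ) = 1050/(2.998×10⁸ × 2.200×10^-6) = 1.592.
With βγ = 1.592: γ² = 1 + (βγ)² = 3.53446, and β = (βγ)/γ = 1.592/1.88002 = 0.8468.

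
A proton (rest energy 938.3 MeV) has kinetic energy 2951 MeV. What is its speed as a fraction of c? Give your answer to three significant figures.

K = (γ−1)mc², so γ = 1 + 2951/938.3 = 4.145.
Then v/c = √(1 − γ⁻²) = √(1 − 0.0582037) = √0.9417963 = 0.970.

0.970c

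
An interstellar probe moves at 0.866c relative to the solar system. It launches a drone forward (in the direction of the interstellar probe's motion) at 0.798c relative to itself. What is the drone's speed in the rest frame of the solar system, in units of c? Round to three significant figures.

0.984c

Relativistic velocity addition: u = (u' + v)/(1 + u'v/c²), with u' = 0.798c and v = 0.866c.
Numerator: 0.798 + 0.866 = 1.664. Denominator: 1 + (0.798)(0.866) = 1.691068.
u = 1.664/1.691068 = 0.98399, so the speed is 0.984c.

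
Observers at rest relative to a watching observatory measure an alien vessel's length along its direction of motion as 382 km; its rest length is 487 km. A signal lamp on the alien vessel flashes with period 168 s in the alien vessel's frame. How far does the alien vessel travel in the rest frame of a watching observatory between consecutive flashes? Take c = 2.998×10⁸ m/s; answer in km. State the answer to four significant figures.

3.983×10^7 km

From L = L₀/γ: γ = 487/382 = 1.27487.
β = √(1 − 1/γ²) = 0.62026. Lab-frame period = γτ = 1.27487×168 s = 214.18 s. Distance = βc × γτ = 0.62026 × 2.998×10⁸ m/s × 214.18 s = 3.9828×10^10 m = 3.983×10^7 km.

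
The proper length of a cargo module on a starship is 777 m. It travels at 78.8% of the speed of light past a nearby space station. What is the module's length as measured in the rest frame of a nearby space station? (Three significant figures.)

γ = 1/√(1 − β²) = 1/√(1 − 0.620944) = 1/√0.379056 = 1/0.615675 = 1.6242.
Along the direction of motion the measured length is L₀/γ = 777/1.6242 = 478 m.

478 m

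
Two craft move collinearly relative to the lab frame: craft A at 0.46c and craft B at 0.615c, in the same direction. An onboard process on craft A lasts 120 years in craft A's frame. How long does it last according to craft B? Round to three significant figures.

123 years

The velocity of craft A relative to craft B is (0.46 − 0.615)c / (1 − 0.46×0.615) = −0.21615c; relative speed 0.21615c.
γ for this relative speed: γ = 1/√(1 − 0.0467208) = 1.0242.
The clock on craft A records proper time, so craft B measures Δt = γΔτ = 1.0242 × 120 = 123 years.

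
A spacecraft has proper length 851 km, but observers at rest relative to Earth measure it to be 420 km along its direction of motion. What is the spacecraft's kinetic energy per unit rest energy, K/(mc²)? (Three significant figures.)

From L = L₀/γ: γ = 851/420 = 2.02619.
K/(mc²) = γ − 1 = 2.02619 − 1 = 1.03.

1.03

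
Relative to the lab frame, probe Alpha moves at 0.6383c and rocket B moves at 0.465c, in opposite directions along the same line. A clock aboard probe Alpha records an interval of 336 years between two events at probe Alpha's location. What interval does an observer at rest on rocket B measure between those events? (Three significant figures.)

639 years

Speed of probe Alpha in rocket B's frame: u = (v_A + v_B)/(1 + v_A v_B/c²) = (0.6383 + 0.465)/(1 + 0.6383×0.465) = 1.1033/1.2968095 = 0.85078; |u| = 0.85078c.
At |u| = 0.85078c, γ = (1 − 0.723827)^(−1/2) = 1.9029.
The clock on probe Alpha records proper time, so rocket B measures Δt = γΔτ = 1.9029 × 336 = 639 years.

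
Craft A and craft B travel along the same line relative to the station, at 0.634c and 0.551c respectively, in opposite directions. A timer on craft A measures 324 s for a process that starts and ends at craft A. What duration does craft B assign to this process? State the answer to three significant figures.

677 s

Speed of craft A in craft B's frame: u = (v_A + v_B)/(1 + v_A v_B/c²) = (0.634 + 0.551)/(1 + 0.634×0.551) = 1.185/1.349334 = 0.87821; |u| = 0.87821c.
γ for this relative speed: γ = 1/√(1 − 0.771253) = 2.0908.
Craft A's interval is proper; time dilation gives Δt_B = γΔτ = 2.0908 × 324 s = 677 s.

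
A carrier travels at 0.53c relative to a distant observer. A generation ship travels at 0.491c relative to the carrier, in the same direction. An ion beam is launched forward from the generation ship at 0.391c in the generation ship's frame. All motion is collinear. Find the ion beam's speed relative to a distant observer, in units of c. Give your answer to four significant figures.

0.9122c

Compose velocities in two stages. Stage 1 (into S'): u₁ = (0.391+0.491)/(1+0.391×0.491) = 0.73994.
Stage 2 (into S): u = (0.73994+0.53)/(1+0.73994×0.53) = 0.9122, so the speed is 0.9122c.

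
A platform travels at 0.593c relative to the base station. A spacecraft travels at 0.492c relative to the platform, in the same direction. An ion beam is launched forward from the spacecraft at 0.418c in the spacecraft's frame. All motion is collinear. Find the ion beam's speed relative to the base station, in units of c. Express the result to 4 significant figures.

0.9311c

Compose velocities in two stages. Stage 1 (into S'): u₁ = (0.418+0.492)/(1+0.418×0.492) = 0.75478.
Stage 2 (into S): u = (0.75478+0.593)/(1+0.75478×0.593) = 0.93105, so the speed is 0.9311c.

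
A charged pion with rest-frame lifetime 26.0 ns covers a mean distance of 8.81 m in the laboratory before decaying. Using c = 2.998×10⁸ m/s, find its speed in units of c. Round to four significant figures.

d = βγcτ ⇒ βγ = d/(cτ) = 8.810 m / (7.7948 m) = 1.1302.
β = (βγ)/√(1+(βγ)²) = 1.1302/√2.27735 = 0.7489.

0.7489c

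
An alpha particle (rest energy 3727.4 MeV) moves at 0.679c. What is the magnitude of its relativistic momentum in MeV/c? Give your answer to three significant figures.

3450 MeV/c

Lorentz factor: γ = (1 − 0.461041)^(−1/2) = 1.3621.
Momentum: p = γβ·mc = 1.3621 × 0.679 × 3727.4 MeV/c = 3450 MeV/c.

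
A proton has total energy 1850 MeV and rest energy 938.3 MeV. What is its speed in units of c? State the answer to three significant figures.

γ = E/(mc²) = 1850/938.3 = 1.9717.
β = √(1 − 1/γ²) = √(1 − 0.257228) = √0.742772 = 0.862.

0.862c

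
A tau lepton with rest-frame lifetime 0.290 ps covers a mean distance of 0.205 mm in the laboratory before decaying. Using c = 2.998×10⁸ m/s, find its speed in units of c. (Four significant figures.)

0.9206c

d = βγcτ ⇒ βγ = d/(cτ) = 2.050×10^-4 m / (8.6942×10^-5 m) = 2.3579.
β = (βγ)/√(1+(βγ)²) = 2.3579/√6.55969 = 0.9206.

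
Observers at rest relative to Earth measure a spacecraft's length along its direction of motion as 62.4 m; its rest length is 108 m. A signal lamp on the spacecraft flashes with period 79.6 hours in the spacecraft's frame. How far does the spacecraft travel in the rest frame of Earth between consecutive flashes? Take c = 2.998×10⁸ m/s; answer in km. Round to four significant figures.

1.214×10^11 km

Length contraction gives γ = L₀/L = 108/62.4 = 1.73077.
β = √(1 − 1/γ²) = 0.81619. Lab-frame period = γτ = 1.73077×79.6 hours = 137.77 hours. Distance = βc × γτ = 0.81619 × 2.998×10⁸ m/s × 495972 s = 1.2136×10^14 m = 1.214×10^11 km.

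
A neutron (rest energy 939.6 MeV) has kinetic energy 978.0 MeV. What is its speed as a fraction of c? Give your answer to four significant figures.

γ = 1 + K/(mc²) = 1 + 978.0/939.6 = 2.0409.
β = √(1 − 1/γ²) = √(1 − 0.24008) = √0.75992 = 0.8717.

0.8717c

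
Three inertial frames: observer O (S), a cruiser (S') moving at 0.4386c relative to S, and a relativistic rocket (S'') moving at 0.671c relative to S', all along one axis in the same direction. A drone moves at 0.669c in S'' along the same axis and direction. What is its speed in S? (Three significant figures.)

Apply u = (u'+v)/(1+u'v) twice. Drone in the cruiser frame: (0.669+0.671)/(1+0.669·0.671) = 1.34/1.448899 = 0.92484c.
That velocity, transformed to the rest frame of observer O: (0.92484+0.4386)/(1+0.92484·0.4386) = 1.36344/1.405634824 = 0.96998c.

0.970c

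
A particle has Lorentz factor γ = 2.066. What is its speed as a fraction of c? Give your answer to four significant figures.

β = √(1 − 1/γ²) = √(1 − 1/4.268356) = √0.765718 = 0.8751.

0.8751c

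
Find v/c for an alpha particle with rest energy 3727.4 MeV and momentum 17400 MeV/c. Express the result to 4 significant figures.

pc/(mc²) = 17400/3727.4 = 4.6681 = βγ = β/√(1−β²).
So β² = x²/(1 + x²) with x = 4.6681: x² = 21.7912, β² = 21.7912/22.7912 = 0.956123, β = 0.9778.

0.9778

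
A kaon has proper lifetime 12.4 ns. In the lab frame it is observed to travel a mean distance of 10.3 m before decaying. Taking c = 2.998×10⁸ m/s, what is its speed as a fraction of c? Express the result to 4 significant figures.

0.9406c

d = βγcτ ⇒ βγ = d/(cτ) = 10.30 m / (3.71752 m) = 2.7707.
β = (βγ)/√(1+(βγ)²) = 2.7707/√8.67678 = 0.9406.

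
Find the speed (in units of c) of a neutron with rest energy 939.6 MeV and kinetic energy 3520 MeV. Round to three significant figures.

0.978c

γ = 1 + K/(mc²) = 1 + 3520/939.6 = 4.7463.
β = √(1 − 1/γ²) = √(1 − 0.0443905) = √0.9556095 = 0.978.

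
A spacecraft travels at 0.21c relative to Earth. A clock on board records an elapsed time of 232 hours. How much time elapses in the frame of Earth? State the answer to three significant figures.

Lorentz factor: γ = (1 − 0.0441)^(−1/2) = 1.0228.
The onboard clock measures proper time, so the interval in the rest frame of Earth is dilated: Δt = γ·Δτ = 1.0228 × 232 hours = 237 hours.

237 hours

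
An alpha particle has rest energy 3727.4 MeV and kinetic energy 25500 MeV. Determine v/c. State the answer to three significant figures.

γ = 1 + K/(mc²) = 1 + 25500/3727.4 = 7.8412.
β = √(1 − 1/γ²) = √(1 − 0.0162643) = √0.9837357 = 0.992.

0.992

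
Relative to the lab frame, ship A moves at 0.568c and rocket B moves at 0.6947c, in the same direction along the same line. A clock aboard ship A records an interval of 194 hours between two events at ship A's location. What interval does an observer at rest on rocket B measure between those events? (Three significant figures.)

Transform ship A's velocity into rocket B's frame: (0.568 − 0.6947)/(1 − 0.568·0.6947) = −0.1267/0.6054104, so the relative speed is 0.20928c.
γ for this relative speed: γ = 1/√(1 − 0.0437981) = 1.0226.
The clock on ship A records proper time, so rocket B measures Δt = γΔτ = 1.0226 × 194 = 198 hours.

198 hours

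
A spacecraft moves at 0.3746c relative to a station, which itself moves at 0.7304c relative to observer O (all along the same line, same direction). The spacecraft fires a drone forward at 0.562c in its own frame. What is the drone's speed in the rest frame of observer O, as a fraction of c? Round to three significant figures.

First combine the drone and spacecraft (S''→S'): u₁ = (0.562 + 0.3746)/(1 + 0.562×0.3746) = 0.9366/1.2105252 = 0.77371.
Then combine with the station (S'→S): u = (0.77371 + 0.7304)/(1 + 0.77371×0.7304) = 1.50411/1.565117784 = 0.96102.

0.961c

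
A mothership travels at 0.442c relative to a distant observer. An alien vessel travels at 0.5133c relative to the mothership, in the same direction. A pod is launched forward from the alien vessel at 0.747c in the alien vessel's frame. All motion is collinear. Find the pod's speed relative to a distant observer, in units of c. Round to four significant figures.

0.9646c

Apply u = (u'+v)/(1+u'v) twice. Pod in the mothership frame: (0.747+0.5133)/(1+0.747·0.5133) = 1.2603/1.3834351 = 0.91099c.
That velocity, transformed to the rest frame of a distant observer: (0.91099+0.442)/(1+0.91099·0.442) = 1.35299/1.40265758 = 0.96459c.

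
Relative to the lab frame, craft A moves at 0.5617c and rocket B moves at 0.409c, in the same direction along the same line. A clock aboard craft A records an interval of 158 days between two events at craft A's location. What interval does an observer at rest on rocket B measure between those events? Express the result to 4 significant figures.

161.2 days

The velocity of craft A relative to rocket B is (0.5617 − 0.409)c / (1 − 0.5617×0.409) = 0.19824c; relative speed 0.19824c.
At |u| = 0.19824c, γ = (1 − 0.0392991)^(−1/2) = 1.0202.
Craft A's interval is proper; time dilation gives Δt_B = γΔτ = 1.0202 × 158 days = 161.2 days.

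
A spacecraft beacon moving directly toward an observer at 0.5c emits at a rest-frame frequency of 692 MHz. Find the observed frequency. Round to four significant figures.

Relativistic Doppler (source moving toward): f_obs = f_src · √((1+β)/(1−β)).
With β = 0.5: factor = √(1.5/0.5) = 1.7321.
f_obs = 692 × 1.7321 = 1199 MHz.

1199 MHz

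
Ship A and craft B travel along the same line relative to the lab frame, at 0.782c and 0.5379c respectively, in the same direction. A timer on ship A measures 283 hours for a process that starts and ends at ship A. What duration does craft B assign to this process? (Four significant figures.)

Transform ship A's velocity into craft B's frame: (0.782 − 0.5379)/(1 − 0.782·0.5379) = 0.2441/0.5793622, so the relative speed is 0.42133c.
At |u| = 0.42133c, γ = (1 − 0.177519)^(−1/2) = 1.1026.
Ship A's interval is proper; time dilation gives Δt_B = γΔτ = 1.1026 × 283 hours = 312.0 hours.

312.0 hours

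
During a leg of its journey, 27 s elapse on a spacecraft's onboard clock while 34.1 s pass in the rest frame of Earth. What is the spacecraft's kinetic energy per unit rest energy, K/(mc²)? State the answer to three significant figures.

0.263

From Δt = γΔτ: γ = 34.1/27 = 1.26296.
K/(mc²) = γ − 1 = 1.26296 − 1 = 0.263.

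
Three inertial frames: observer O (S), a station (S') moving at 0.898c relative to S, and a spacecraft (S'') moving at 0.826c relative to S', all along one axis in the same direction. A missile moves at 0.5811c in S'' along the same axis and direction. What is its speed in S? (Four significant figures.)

First combine the missile and spacecraft (S''→S'): u₁ = (0.5811 + 0.826)/(1 + 0.5811×0.826) = 1.4071/1.4799886 = 0.95075.
Then combine with the station (S'→S): u = (0.95075 + 0.898)/(1 + 0.95075×0.898) = 1.84875/1.8537735 = 0.99729.

0.9973c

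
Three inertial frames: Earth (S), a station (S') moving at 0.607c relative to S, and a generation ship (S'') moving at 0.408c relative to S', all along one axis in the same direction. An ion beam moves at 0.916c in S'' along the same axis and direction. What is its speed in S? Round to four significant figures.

Compose velocities in two stages. Stage 1 (into S'): u₁ = (0.916+0.408)/(1+0.916×0.408) = 0.9638.
Stage 2 (into S): u = (0.9638+0.607)/(1+0.9638×0.607) = 0.99102, so the speed is 0.9910c.

0.9910c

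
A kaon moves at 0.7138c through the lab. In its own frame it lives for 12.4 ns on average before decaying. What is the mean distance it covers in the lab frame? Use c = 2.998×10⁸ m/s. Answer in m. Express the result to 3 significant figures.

3.79 m

Lorentz factor: γ = (1 − 0.50951044)^(−1/2) = 1.4279.
Lab-frame lifetime: Δt = γτ = 1.4279 × 12.4 ns = 17.706 ns.
Distance: d = vΔt = 0.7138 × 2.998×10⁸ m/s × 1.7706×10^-8 s = 3.79 m.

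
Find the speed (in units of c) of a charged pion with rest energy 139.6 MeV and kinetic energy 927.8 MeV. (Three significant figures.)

γ = 1 + K/(mc²) = 1 + 927.8/139.6 = 7.6461.
β = √(1 − 1/γ²) = √(1 − 0.0171049) = √0.9828951 = 0.991.

0.991c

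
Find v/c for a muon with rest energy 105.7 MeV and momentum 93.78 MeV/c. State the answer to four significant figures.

0.6637

pc/(mc²) = 93.78/105.7 = 0.88723 = βγ = β/√(1−β²).
So β² = x²/(1 + x²) with x = 0.88723: x² = 0.787177, β² = 0.787177/1.787177 = 0.440458, β = 0.6637.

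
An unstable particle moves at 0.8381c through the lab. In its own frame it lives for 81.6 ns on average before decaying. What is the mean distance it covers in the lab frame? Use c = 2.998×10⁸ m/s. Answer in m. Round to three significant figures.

β² = 0.70241161, so γ = 1/√0.29758839 = 1.8331.
Lab-frame lifetime: Δt = γτ = 1.8331 × 81.6 ns = 149.58 ns.
Distance: d = vΔt = 0.8381 × 2.998×10⁸ m/s × 1.4958×10^-7 s = 37.6 m.

37.6 m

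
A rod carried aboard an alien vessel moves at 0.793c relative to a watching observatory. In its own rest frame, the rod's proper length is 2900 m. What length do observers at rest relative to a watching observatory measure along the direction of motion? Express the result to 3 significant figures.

1770 m

Lorentz factor: γ = (1 − 0.628849)^(−1/2) = 1.6414.
Along the direction of motion the measured length is L₀/γ = 2900/1.6414 = 1770 m.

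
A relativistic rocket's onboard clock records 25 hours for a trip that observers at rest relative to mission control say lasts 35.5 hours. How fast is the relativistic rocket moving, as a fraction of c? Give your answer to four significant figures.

0.7100c

γ = Δt/Δτ = 35.5/25 = 1.42.
β = √(1 − 1/γ²) = √(1 − 0.495933) = √0.504067 = 0.7100.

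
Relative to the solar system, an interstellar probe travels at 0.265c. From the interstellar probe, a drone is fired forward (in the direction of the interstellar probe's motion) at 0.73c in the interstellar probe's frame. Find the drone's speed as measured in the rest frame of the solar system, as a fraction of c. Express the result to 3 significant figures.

In units of c, u = (u' + v)/(1 + u'v) with u' = 0.73 and v = 0.265.
Numerator: 0.73 + 0.265 = 0.995. Denominator: 1 + (0.73)(0.265) = 1.19345.
u = 0.995/1.19345 = 0.83372, so the speed is 0.834c.

0.834c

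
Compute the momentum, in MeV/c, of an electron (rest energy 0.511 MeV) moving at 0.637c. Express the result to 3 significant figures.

With β = 0.637, γ = 1/√(1 − 0.637²) = 1/√0.594231 = 1.2972.
Momentum: p = γβ·mc = 1.2972 × 0.637 × 0.511 MeV/c = 0.422 MeV/c.

0.422 MeV/c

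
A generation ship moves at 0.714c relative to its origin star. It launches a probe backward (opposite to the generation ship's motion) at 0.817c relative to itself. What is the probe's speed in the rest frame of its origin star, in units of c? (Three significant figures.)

In units of c, u = (u' + v)/(1 + u'v) with u' = −0.817 and v = 0.714.
Numerator: −0.817 + 0.714 = −0.103. Denominator: 1 + (−0.817)(0.714) = 0.416662.
u = −0.103/0.416662 = −0.2472, so the speed is 0.247c.

0.247c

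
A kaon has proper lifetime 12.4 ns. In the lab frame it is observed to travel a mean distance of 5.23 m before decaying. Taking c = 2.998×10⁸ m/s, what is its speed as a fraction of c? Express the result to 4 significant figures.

0.8151c

Let x = d/(cτ) = 5.230 m / (2.998×10⁸ m/s × 1.240×10^-8 s) = 1.4069. Since d = βγcτ, x = βγ = β/√(1−β²).
Solving: β² = x²/(1+x²) = 1.97937/2.97937 = 0.664359, so β = 0.8151.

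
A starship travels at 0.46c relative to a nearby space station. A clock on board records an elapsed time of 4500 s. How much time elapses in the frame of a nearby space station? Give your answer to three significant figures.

γ = 1/√(1 − β²) = 1/√(1 − 0.2116) = 1/√0.7884 = 1/0.887919 = 1.1262.
Time dilation: Δt = γ·Δτ = 1.1262 × 4500 = 5070 s.

5070 s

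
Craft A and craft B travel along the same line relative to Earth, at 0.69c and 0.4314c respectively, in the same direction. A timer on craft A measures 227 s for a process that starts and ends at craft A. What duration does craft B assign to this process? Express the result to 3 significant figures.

244 s

Transform craft A's velocity into craft B's frame: (0.69 − 0.4314)/(1 − 0.69·0.4314) = 0.2586/0.702334, so the relative speed is 0.3682c.
γ for this relative speed: γ = 1/√(1 − 0.135571) = 1.0756.
The clock on craft A records proper time, so craft B measures Δt = γΔτ = 1.0756 × 227 = 244 s.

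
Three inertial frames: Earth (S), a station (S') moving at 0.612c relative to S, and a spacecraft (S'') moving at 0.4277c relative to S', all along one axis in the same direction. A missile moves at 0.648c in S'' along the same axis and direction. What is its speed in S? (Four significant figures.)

Apply u = (u'+v)/(1+u'v) twice. Missile in the station frame: (0.648+0.4277)/(1+0.648·0.4277) = 1.0757/1.2771496 = 0.84227c.
That velocity, transformed to the rest frame of Earth: (0.84227+0.612)/(1+0.84227·0.612) = 1.45427/1.51546924 = 0.95962c.

0.9596c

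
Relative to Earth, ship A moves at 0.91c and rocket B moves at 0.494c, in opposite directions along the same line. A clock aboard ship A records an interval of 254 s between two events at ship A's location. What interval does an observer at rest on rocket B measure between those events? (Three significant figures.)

1020 s

The velocity of ship A relative to rocket B is (0.91 + 0.494)c / (1 + 0.91×0.494) = 0.96858c; relative speed 0.96858c.
At |u| = 0.96858c, γ = (1 − 0.938147)^(−1/2) = 4.0209.
The clock on ship A records proper time, so rocket B measures Δt = γΔτ = 4.0209 × 254 = 1020 s.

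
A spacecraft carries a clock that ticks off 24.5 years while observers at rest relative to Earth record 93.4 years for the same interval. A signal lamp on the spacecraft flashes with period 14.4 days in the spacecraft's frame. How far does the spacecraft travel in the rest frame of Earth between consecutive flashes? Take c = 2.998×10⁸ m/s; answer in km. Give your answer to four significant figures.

1.372×10^12 km

γ = Δt/Δτ = 93.4/24.5 = 3.81224.
β = √(1 − 1/γ²) = 0.96498. Lab-frame period = γτ = 3.81224×14.4 days = 54.896 days. Distance = βc × γτ = 0.96498 × 2.998×10⁸ m/s × 4743014.4 s = 1.3722×10^15 m = 1.372×10^12 km.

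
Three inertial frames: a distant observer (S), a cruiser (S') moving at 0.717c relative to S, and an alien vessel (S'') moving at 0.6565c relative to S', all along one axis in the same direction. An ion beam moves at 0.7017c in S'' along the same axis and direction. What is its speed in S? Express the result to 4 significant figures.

Compose velocities in two stages. Stage 1 (into S'): u₁ = (0.7017+0.6565)/(1+0.7017×0.6565) = 0.92985.
Stage 2 (into S): u = (0.92985+0.717)/(1+0.92985×0.717) = 0.98809, so the speed is 0.9881c.

0.9881c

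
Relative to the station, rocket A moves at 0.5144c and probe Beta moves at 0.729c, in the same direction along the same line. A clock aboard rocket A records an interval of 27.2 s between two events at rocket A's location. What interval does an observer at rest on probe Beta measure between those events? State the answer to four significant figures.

28.96 s

Transform rocket A's velocity into probe Beta's frame: (0.5144 − 0.729)/(1 − 0.5144·0.729) = −0.2146/0.6250024, so the relative speed is 0.34336c.
At |u| = 0.34336c, γ = (1 − 0.117896)^(−1/2) = 1.0647.
The clock on rocket A records proper time, so probe Beta measures Δt = γΔτ = 1.0647 × 27.2 = 28.96 s.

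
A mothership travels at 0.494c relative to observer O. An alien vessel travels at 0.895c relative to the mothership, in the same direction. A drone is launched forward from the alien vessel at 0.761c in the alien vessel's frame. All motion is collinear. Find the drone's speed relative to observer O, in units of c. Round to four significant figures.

Apply u = (u'+v)/(1+u'v) twice. Drone in the mothership frame: (0.761+0.895)/(1+0.761·0.895) = 1.656/1.681095 = 0.98507c.
That velocity, transformed to the rest frame of observer O: (0.98507+0.494)/(1+0.98507·0.494) = 1.47907/1.48662458 = 0.99492c.

0.9949c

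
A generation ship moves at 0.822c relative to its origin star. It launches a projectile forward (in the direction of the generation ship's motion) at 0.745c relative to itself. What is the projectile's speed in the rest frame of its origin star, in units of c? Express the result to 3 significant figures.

0.972c

Relativistic velocity addition: u = (u' + v)/(1 + u'v/c²), with u' = 0.745c and v = 0.822c.
Numerator: 0.745 + 0.822 = 1.567. Denominator: 1 + (0.745)(0.822) = 1.61239.
u = 1.567/1.61239 = 0.97185, so the speed is 0.972c.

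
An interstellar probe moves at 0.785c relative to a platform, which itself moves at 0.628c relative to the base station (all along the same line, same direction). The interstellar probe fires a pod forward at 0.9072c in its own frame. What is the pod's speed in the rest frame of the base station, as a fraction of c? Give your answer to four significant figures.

0.9973c

Compose velocities in two stages. Stage 1 (into S'): u₁ = (0.9072+0.785)/(1+0.9072×0.785) = 0.98835.
Stage 2 (into S): u = (0.98835+0.628)/(1+0.98835×0.628) = 0.99733, so the speed is 0.9973c.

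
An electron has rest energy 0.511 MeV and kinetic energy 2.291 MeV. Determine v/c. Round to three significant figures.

γ = 1 + K/(mc²) = 1 + 2.291/0.511 = 5.4834.
β = √(1 − 1/γ²) = √(1 − 0.0332583) = √0.9667417 = 0.983.

0.983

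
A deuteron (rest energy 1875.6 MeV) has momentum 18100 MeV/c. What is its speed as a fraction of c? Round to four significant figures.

pc/(mc²) = 18100/1875.6 = 9.6502 = βγ = β/√(1−β²).
So β² = x²/(1 + x²) with x = 9.6502: x² = 93.1264, β² = 93.1264/94.1264 = 0.989376, β = 0.9947.

0.9947c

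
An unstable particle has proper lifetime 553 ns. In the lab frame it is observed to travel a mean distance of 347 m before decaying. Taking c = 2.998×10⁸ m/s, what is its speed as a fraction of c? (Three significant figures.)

Let x = d/(cτ) = 347.0 m / (2.998×10⁸ m/s × 5.530×10^-7 s) = 2.093. Since d = βγcτ, x = βγ = β/√(1−β²).
Solving: β² = x²/(1+x²) = 4.38065/5.38065 = 0.814149, so β = 0.902.

0.902c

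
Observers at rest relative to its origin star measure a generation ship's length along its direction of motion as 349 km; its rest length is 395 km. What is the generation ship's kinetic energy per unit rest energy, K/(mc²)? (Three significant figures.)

γ = L₀/L = 395/349 = 1.13181.
Since K = (γ−1)mc², K/(mc²) = 1.13181 − 1 = 0.132.

0.132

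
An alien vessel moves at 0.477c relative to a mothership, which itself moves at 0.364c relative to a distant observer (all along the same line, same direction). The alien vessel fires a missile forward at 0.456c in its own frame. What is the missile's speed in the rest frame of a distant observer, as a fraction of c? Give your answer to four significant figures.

0.8838c

Apply u = (u'+v)/(1+u'v) twice. Missile in the mothership frame: (0.456+0.477)/(1+0.456·0.477) = 0.933/1.217512 = 0.76632c.
That velocity, transformed to the rest frame of a distant observer: (0.76632+0.364)/(1+0.76632·0.364) = 1.13032/1.27894048 = 0.88379c.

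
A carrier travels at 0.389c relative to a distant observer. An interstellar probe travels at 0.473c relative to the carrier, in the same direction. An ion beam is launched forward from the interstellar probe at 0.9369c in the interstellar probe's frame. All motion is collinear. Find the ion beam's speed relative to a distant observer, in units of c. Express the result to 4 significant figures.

First combine the ion beam and interstellar probe (S''→S'): u₁ = (0.9369 + 0.473)/(1 + 0.9369×0.473) = 1.4099/1.4431537 = 0.97696.
Then combine with the carrier (S'→S): u = (0.97696 + 0.389)/(1 + 0.97696×0.389) = 1.36596/1.38003744 = 0.9898.

0.9898c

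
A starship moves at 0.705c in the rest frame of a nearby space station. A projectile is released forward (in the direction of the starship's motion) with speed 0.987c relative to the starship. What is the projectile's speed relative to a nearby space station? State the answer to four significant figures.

0.9977c

In units of c, u = (u' + v)/(1 + u'v) with u' = 0.987 and v = 0.705.
Numerator: 0.987 + 0.705 = 1.692. Denominator: 1 + (0.987)(0.705) = 1.695835.
u = 1.692/1.695835 = 0.99774, so the speed is 0.9977c.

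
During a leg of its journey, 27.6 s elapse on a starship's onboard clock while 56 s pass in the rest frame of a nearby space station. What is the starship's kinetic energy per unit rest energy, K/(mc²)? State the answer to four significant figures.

The time-dilation ratio gives γ = 56/27.6 = 2.02899.
Since K = (γ−1)mc², K/(mc²) = 2.02899 − 1 = 1.029.

1.029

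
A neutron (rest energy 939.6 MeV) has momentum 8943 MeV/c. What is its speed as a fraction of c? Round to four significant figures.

0.9945c

βγ = pc/(mc²) = 8943/939.6 = 9.5179.
Since γ² = 1 + (βγ)² = 91.5904, γ = √91.5904 = 9.57029, and β = (βγ)/γ = 9.5179/9.57029 = 0.9945.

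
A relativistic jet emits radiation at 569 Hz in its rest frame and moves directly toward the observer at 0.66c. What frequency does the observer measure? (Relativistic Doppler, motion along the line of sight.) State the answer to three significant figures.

1260 Hz

Relativistic Doppler (source moving toward): f_obs = f_src · √((1+β)/(1−β)).
With β = 0.66: factor = √(1.66/0.34) = 2.2096.
f_obs = 569 × 2.2096 = 1260 Hz.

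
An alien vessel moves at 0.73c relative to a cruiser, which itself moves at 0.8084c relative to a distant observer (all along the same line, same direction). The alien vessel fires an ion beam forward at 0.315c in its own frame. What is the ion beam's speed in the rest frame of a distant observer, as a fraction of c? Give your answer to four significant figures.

Compose velocities in two stages. Stage 1 (into S'): u₁ = (0.315+0.73)/(1+0.315×0.73) = 0.84963.
Stage 2 (into S): u = (0.84963+0.8084)/(1+0.84963×0.8084) = 0.98292, so the speed is 0.9829c.

0.9829c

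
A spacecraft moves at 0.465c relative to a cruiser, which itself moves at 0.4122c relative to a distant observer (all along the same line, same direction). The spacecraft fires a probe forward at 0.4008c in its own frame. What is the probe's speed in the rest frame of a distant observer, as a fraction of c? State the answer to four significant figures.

Apply u = (u'+v)/(1+u'v) twice. Probe in the cruiser frame: (0.4008+0.465)/(1+0.4008·0.465) = 0.8658/1.186372 = 0.72979c.
That velocity, transformed to the rest frame of a distant observer: (0.72979+0.4122)/(1+0.72979·0.4122) = 1.14199/1.300819438 = 0.8779c.

0.8779c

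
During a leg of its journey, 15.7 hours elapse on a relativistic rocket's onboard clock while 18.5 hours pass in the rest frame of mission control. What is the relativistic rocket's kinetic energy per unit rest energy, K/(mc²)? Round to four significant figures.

The time-dilation ratio gives γ = 18.5/15.7 = 1.17834.
K/(mc²) = γ − 1 = 1.17834 − 1 = 0.1783.

0.1783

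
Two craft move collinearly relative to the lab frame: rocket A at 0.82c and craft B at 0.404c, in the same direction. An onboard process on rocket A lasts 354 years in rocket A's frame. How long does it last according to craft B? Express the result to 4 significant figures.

The velocity of rocket A relative to craft B is (0.82 − 0.404)c / (1 − 0.82×0.404) = 0.62208c; relative speed 0.62208c.
At |u| = 0.62208c, γ = (1 − 0.386984)^(−1/2) = 1.2772.
Rocket A's interval is proper; time dilation gives Δt_B = γΔτ = 1.2772 × 354 years = 452.1 years.

452.1 years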